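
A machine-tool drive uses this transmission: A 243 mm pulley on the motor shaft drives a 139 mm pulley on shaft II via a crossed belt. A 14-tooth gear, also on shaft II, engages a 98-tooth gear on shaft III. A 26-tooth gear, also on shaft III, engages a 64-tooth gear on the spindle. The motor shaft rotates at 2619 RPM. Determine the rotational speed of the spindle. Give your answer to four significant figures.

265.7 RPM

Belt: ratio = 139/243 = 0.57202, so shaft II turns at 2619 / 0.57202 = 4578.5 RPM.
Gear mesh: ratio = 98/14 = 7, so shaft III turns at 4578.5 / 7 = 654.08 RPM.
Gear mesh: ratio = 64/26 = 2.4615, so the spindle turns at 654.08 / 2.4615 = 265.72 RPM.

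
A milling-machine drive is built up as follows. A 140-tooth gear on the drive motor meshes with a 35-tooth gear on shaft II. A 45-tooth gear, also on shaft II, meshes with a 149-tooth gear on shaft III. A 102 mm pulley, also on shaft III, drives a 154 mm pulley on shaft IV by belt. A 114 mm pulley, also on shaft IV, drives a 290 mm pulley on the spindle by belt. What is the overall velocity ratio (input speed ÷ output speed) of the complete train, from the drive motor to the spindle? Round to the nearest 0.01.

Each stage contributes driven/driver: gear mesh 35/140 = 0.25, gear mesh 149/45 = 3.3111, belt 154/102 = 1.5098, belt 290/114 = 2.5439.
Overall: 0.25 × 3.3111 × 1.5098 × 2.5439 = 3.1793.

3.18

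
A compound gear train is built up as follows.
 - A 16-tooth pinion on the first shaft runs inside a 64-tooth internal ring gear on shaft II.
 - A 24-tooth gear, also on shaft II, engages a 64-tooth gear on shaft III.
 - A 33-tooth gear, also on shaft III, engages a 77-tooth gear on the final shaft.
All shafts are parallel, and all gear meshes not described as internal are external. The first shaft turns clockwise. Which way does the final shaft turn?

clockwise

the first shaft → shaft II: internal mesh, same direction → CW.
shaft II → shaft III: external mesh, 1 reversal → CCW.
shaft III → the final shaft: external mesh, 1 reversal → CW.
2 reversals in total — an even number — so the final shaft turns the same way as the first shaft.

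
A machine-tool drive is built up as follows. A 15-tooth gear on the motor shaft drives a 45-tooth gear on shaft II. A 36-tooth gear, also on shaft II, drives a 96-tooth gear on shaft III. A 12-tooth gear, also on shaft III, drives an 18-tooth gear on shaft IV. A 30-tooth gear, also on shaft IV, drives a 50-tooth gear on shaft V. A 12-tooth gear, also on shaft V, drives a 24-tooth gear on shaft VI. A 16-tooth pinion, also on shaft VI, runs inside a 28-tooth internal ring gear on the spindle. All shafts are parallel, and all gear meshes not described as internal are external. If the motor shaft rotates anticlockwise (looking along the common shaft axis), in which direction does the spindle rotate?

clockwise

the motor shaft → shaft II: external mesh, 1 reversal → CW.
shaft II → shaft III: external mesh, 1 reversal → CCW.
shaft III → shaft IV: external mesh, 1 reversal → CW.
shaft IV → shaft V: external mesh, 1 reversal → CCW.
shaft V → shaft VI: external mesh, 1 reversal → CW.
shaft VI → the spindle: internal mesh, same direction → CW.
5 reversals in total — an odd number — so the spindle turns opposite to the motor shaft.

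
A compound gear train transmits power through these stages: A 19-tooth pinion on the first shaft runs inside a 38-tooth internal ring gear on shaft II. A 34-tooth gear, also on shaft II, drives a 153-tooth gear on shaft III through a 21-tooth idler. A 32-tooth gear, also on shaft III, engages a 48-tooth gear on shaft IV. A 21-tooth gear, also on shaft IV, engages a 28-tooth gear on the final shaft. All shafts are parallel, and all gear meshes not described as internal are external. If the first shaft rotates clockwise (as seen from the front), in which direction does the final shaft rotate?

clockwise

the first shaft → shaft II: internal mesh, same direction → CW.
shaft II → shaft III: driver → idler → driven is 2 external meshes, 2 reversals → CW.
shaft III → shaft IV: external mesh, 1 reversal → CCW.
shaft IV → the final shaft: external mesh, 1 reversal → CW.
4 reversals in total — an even number — so the final shaft turns the same way as the first shaft.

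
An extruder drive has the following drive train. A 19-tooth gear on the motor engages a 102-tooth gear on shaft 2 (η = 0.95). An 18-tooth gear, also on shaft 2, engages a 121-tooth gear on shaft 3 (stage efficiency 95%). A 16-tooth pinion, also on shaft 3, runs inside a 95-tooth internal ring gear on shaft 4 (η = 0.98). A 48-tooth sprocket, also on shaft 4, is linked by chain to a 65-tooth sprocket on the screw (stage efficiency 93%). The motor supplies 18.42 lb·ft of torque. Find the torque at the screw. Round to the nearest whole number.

gear mesh 102/19 = 5.3684 → τ = 18.42·5.3684·0.95 = 93.942 lb·ft
gear mesh 121/18 = 6.7222 → τ = 93.942·6.7222·0.95 = 599.92 lb·ft
internal gear 95/16 = 5.9375 → τ = 599.92·5.9375·0.98 = 3490.8 lb·ft
chain 65/48 = 1.3542 → τ = 3490.8·1.3542·0.93 = 4396.2 lb·ft

4396 lb·ft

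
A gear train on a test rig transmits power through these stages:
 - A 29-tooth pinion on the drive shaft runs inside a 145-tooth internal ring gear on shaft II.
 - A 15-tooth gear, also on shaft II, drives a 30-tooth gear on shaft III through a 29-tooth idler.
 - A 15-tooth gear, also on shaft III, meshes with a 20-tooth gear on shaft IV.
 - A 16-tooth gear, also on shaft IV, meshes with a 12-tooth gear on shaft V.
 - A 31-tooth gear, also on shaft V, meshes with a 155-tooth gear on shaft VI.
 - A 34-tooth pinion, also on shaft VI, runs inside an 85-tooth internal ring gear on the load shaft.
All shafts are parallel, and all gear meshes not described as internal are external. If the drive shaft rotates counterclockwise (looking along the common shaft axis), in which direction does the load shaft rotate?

clockwise

the drive shaft → shaft II: internal mesh, same direction → CCW.
shaft II → shaft III: driver → idler → driven is 2 external meshes, 2 reversals → CCW.
shaft III → shaft IV: external mesh, 1 reversal → CW.
shaft IV → shaft V: external mesh, 1 reversal → CCW.
shaft V → shaft VI: external mesh, 1 reversal → CW.
shaft VI → the load shaft: internal mesh, same direction → CW.
5 reversals in total — an odd number — so the load shaft turns opposite to the drive shaft.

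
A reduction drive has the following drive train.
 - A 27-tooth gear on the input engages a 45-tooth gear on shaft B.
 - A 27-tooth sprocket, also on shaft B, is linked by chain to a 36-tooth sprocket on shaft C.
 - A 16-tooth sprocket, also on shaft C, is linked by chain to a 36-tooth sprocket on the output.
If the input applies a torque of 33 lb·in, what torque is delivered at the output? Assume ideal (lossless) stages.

After the gear mesh (45/27): 33 × 1.6667 = 55 lb·in
After the chain (36/27): 55 × 1.3333 = 73.333 lb·in
After the chain (36/16): 73.333 × 2.25 = 165 lb·in

165 lb·in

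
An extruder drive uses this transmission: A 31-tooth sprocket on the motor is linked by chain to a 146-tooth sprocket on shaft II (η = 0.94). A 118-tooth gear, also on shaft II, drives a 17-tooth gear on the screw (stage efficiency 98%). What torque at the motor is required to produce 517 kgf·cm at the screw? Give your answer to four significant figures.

827.1 kgf·cm

Overall ratio R = 4.7097 × 0.14407 = 0.67851; overall efficiency η = 0.94 × 0.98 = 0.9212.
Input torque = output torque / (R × η) = 517 / (0.67851 × 0.9212) = 827.14 kgf·cm.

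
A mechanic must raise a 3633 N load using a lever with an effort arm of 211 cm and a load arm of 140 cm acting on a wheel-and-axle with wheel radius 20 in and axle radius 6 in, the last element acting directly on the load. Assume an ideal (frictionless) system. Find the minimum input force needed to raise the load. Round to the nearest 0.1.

723.2 N

Lever MA = effort arm / load arm = 211/140 = 1.5071.
Wheel-and-axle MA = R/r = 20/6 = 3.3333.
Combined ideal MA = 1.5071 × 3.3333 = 5.0238.
Effort = load / MA = 3633 / 5.0238 = 723.16 N.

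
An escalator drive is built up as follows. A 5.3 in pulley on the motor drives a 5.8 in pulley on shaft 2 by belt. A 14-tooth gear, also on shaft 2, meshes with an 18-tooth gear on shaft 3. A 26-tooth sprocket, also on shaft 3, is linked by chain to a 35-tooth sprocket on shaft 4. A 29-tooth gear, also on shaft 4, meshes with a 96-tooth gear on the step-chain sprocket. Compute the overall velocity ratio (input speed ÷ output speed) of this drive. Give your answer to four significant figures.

6.270

Each stage contributes driven/driver: belt 5.8/5.3 = 1.0943, gear mesh 18/14 = 1.2857, chain 35/26 = 1.3462, gear mesh 96/29 = 3.3103.
Overall: 1.0943 × 1.2857 × 1.3462 × 3.3103 = 6.27.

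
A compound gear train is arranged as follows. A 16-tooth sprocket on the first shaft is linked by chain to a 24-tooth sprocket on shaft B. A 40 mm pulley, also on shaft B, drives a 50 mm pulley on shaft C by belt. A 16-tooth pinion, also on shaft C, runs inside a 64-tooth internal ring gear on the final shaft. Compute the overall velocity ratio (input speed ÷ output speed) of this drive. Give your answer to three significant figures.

Each stage contributes driven/driver: chain 24/16 = 1.5, belt 50/40 = 1.25, internal gear 64/16 = 4.
Overall: 1.5 × 1.25 × 4 = 7.5.

7.50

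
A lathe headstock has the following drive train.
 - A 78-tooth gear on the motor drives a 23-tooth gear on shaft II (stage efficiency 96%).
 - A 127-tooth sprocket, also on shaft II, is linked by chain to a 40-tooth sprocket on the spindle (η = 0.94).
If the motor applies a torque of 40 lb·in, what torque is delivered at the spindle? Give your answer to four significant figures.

gear mesh 23/78 = 0.29487 → τ = 40·0.29487·0.96 = 11.323 lb·in
chain 40/127 = 0.31496 → τ = 11.323·0.31496·0.94 = 3.3523 lb·in

3.352 lb·in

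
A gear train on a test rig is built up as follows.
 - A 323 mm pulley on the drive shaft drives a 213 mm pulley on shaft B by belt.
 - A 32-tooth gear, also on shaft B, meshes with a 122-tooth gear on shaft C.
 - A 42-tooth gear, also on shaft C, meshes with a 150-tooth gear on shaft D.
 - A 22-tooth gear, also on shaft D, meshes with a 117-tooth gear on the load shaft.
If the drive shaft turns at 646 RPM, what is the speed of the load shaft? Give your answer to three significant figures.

13.5 RPM

Belt: ratio = 213/323 = 0.65944, so shaft B turns at 646 / 0.65944 = 979.62 RPM.
Gear mesh: ratio = 122/32 = 3.8125, so shaft C turns at 979.62 / 3.8125 = 256.95 RPM.
Gear mesh: ratio = 150/42 = 3.5714, so shaft D turns at 256.95 / 3.5714 = 71.945 RPM.
Gear mesh: ratio = 117/22 = 5.3182, so the load shaft turns at 71.945 / 5.3182 = 13.528 RPM.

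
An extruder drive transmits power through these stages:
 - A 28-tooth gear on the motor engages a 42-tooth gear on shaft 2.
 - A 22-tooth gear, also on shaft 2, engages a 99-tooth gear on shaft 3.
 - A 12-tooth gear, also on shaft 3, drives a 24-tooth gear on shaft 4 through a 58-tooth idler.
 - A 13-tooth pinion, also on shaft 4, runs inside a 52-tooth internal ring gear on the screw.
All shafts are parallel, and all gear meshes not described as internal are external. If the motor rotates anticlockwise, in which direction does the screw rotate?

anticlockwise

the motor → shaft 2: external mesh, 1 reversal → CW.
shaft 2 → shaft 3: external mesh, 1 reversal → CCW.
shaft 3 → shaft 4: driver → idler → driven is 2 external meshes, 2 reversals → CCW.
shaft 4 → the screw: internal mesh, same direction → CCW.
4 reversals in total — an even number — so the screw turns the same way as the motor.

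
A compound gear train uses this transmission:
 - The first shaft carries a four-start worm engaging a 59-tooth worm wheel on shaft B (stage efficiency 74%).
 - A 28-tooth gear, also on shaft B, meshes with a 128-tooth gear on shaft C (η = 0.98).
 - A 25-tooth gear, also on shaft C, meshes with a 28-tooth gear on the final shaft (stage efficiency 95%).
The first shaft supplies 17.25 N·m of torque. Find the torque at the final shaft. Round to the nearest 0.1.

897.5 N·m

After the worm (59/4): 17.25 × 14.75 × 0.74 = 188.28 N·m
After the gear mesh (128/28): 188.28 × 4.5714 × 0.98 = 843.51 N·m
After the gear mesh (28/25): 843.51 × 1.12 × 0.95 = 897.5 N·m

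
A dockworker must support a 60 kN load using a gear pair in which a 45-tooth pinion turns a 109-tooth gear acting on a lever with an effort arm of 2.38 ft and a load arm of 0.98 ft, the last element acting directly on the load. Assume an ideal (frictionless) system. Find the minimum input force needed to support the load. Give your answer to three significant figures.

10.2 kN

Gear pair MA = 109/45 = 2.4222.
Lever MA = effort arm / load arm = 2.38/0.98 = 2.4286.
Combined ideal MA = 2.4222 × 2.4286 = 5.8825.
Effort = load / MA = 60 / 5.8825 = 10.2 kN.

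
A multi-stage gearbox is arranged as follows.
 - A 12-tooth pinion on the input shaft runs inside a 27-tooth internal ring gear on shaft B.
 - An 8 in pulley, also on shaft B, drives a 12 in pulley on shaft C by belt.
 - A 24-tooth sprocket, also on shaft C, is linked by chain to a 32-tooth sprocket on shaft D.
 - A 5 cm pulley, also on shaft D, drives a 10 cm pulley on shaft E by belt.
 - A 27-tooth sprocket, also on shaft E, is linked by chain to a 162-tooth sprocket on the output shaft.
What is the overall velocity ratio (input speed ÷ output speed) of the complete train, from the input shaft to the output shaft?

54

Each stage contributes driven/driver: internal gear 27/12 = 2.25, belt 12/8 = 1.5, chain 32/24 = 1.3333, belt 10/5 = 2, chain 162/27 = 6.
Overall: 2.25 × 1.5 × 1.3333 × 2 × 6 = 54.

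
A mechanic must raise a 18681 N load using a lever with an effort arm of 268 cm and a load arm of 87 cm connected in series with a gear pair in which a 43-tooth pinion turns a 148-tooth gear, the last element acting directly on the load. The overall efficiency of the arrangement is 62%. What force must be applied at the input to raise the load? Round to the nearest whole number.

2842 N

Lever MA = effort arm / load arm = 268/87 = 3.0805.
Gear pair MA = 148/43 = 3.4419.
Combined ideal MA = 3.0805 × 3.4419 = 10.603.
Actual MA = 10.603 × 0.62 = 6.5736.
Effort = load / actual MA = 18681 / 6.5736 = 2841.8 N.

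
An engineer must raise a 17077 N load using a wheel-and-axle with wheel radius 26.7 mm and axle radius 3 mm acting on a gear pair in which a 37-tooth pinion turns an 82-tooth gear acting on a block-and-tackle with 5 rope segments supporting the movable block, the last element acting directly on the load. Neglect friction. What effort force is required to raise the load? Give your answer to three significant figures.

Wheel-and-axle MA = R/r = 26.7/3 = 8.9.
Gear pair MA = 82/37 = 2.2162.
Block-and-tackle MA = number of supporting rope parts = 5.
Combined ideal MA = 8.9 × 2.2162 × 5 = 98.622.
Effort = load / MA = 17077 / 98.622 = 173.16 N.

173 N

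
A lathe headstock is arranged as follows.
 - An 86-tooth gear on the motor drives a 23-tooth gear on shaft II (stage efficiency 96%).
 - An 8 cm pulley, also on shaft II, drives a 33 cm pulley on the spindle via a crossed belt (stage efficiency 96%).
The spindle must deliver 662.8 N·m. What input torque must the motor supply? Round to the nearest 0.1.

Overall ratio R = 0.26744 × 4.125 = 1.1032; overall efficiency η = 0.96 × 0.96 = 0.9216.
Input torque = output torque / (R × η) = 662.8 / (1.1032 × 0.9216) = 651.91 N·m.

651.9 N·m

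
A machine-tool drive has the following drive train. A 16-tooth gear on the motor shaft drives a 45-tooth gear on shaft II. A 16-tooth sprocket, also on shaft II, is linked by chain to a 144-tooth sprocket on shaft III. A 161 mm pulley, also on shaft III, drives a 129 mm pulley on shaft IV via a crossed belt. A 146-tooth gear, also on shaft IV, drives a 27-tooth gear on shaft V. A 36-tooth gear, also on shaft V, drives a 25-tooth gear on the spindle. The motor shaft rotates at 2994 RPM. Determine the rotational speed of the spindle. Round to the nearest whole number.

1149 RPM

Gear mesh: ratio = 45/16 = 2.8125, so shaft II turns at 2994 / 2.8125 = 1064.5 RPM.
Chain: ratio = 144/16 = 9, so shaft III turns at 1064.5 / 9 = 118.28 RPM.
Belt: ratio = 129/161 = 0.80124, so shaft IV turns at 118.28 / 0.80124 = 147.62 RPM.
Gear mesh: ratio = 27/146 = 0.18493, so shaft V turns at 147.62 / 0.18493 = 798.26 RPM.
Gear mesh: ratio = 25/36 = 0.69444, so the spindle turns at 798.26 / 0.69444 = 1149.5 RPM.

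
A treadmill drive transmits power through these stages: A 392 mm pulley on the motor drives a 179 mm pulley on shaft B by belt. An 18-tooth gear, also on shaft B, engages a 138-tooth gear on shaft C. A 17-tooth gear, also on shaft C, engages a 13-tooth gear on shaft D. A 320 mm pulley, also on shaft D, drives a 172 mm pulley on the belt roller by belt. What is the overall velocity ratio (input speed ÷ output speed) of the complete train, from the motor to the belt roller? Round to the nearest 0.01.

Each stage contributes driven/driver: belt 179/392 = 0.45663, gear mesh 138/18 = 7.6667, gear mesh 13/17 = 0.76471, belt 172/320 = 0.5375.
Overall: 0.45663 × 7.6667 × 0.76471 × 0.5375 = 1.439.

1.44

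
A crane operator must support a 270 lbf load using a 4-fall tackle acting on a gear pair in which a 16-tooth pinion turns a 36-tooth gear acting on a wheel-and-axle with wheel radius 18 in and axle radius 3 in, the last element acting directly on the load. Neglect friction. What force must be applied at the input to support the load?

5 lbf

Block-and-tackle MA = number of supporting rope parts = 4.
Gear pair MA = 36/16 = 2.25.
Wheel-and-axle MA = R/r = 18/3 = 6.
Combined ideal MA = 4 × 2.25 × 6 = 54.
Effort = load / MA = 270 / 54 = 5 lbf.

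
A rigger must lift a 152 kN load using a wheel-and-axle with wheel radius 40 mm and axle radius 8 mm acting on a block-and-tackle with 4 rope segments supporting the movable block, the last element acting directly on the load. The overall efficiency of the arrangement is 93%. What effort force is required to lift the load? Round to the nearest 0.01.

Wheel-and-axle MA = R/r = 40/8 = 5.
Block-and-tackle MA = number of supporting rope parts = 4.
Combined ideal MA = 5 × 4 = 20.
Actual MA = 20 × 0.93 = 18.6.
Effort = load / actual MA = 152 / 18.6 = 8.172 kN.

8.17 kN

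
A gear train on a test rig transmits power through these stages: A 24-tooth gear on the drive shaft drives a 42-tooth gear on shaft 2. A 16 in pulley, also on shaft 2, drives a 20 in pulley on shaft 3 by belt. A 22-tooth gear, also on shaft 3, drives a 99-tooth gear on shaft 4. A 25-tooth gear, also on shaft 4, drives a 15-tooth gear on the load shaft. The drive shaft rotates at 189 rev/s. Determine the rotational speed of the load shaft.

32 rev/s

the drive shaft → shaft 2 (gear mesh, 42/24): 189 ÷ 1.75 = 108 rev/s
shaft 2 → shaft 3 (belt, 20/16): 108 ÷ 1.25 = 86.4 rev/s
shaft 3 → shaft 4 (gear mesh, 99/22): 86.4 ÷ 4.5 = 19.2 rev/s
shaft 4 → the load shaft (gear mesh, 15/25): 19.2 ÷ 0.6 = 32 rev/s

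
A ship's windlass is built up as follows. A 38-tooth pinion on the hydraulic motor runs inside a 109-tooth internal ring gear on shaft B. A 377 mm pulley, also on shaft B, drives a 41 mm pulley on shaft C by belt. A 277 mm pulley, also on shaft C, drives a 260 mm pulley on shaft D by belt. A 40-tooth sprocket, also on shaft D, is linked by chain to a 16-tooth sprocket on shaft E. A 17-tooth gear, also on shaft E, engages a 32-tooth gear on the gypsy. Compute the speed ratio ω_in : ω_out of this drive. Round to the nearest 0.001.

Each stage contributes driven/driver: internal gear 109/38 = 2.8684, belt 41/377 = 0.10875, belt 260/277 = 0.93863, chain 16/40 = 0.4, gear mesh 32/17 = 1.8824.
Overall: 2.8684 × 0.10875 × 0.93863 × 0.4 × 1.8824 = 0.22047.

0.220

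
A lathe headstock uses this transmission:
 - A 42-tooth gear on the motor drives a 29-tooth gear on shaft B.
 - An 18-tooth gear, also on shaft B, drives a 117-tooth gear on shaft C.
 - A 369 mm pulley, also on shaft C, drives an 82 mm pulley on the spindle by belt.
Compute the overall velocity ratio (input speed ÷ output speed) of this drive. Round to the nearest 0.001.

0.997

Each stage contributes driven/driver: gear mesh 29/42 = 0.69048, gear mesh 117/18 = 6.5, belt 82/369 = 0.22222.
Overall: 0.69048 × 6.5 × 0.22222 = 0.99735.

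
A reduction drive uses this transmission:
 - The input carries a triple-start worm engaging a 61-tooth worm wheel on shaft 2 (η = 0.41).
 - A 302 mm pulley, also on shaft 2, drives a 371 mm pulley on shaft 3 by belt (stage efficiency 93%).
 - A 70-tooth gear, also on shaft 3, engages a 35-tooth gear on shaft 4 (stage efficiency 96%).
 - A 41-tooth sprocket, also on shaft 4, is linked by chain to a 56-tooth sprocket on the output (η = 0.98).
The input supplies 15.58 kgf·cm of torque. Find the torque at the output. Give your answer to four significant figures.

95.34 kgf·cm

Worm: ratio = 61/3 = 20.333; torque at shaft 2 = 15.58 × 20.333 × 0.41 = 129.89 kgf·cm.
Belt: ratio = 371/302 = 1.2285; torque at shaft 3 = 129.89 × 1.2285 × 0.93 = 148.39 kgf·cm.
Gear mesh: ratio = 35/70 = 0.5; torque at shaft 4 = 148.39 × 0.5 × 0.96 = 71.228 kgf·cm.
Chain: ratio = 56/41 = 1.3659; torque at the output = 71.228 × 1.3659 × 0.98 = 95.341 kgf·cm.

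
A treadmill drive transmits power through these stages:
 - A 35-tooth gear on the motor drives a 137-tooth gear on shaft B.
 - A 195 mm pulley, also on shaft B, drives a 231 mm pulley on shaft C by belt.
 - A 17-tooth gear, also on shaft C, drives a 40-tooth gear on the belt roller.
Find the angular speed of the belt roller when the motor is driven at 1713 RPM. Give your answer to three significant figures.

Gear mesh: ratio = 137/35 = 3.9143, so shaft B turns at 1713 / 3.9143 = 437.63 RPM.
Belt: ratio = 231/195 = 1.1846, so shaft C turns at 437.63 / 1.1846 = 369.43 RPM.
Gear mesh: ratio = 40/17 = 2.3529, so the belt roller turns at 369.43 / 2.3529 = 157.01 RPM.

157 RPM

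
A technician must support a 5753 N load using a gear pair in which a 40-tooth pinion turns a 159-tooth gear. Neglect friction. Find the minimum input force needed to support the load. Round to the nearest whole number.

Gear pair MA = 159/40 = 3.975.
Effort = load / MA = 5753 / 3.975 = 1447.3 N.

1447 N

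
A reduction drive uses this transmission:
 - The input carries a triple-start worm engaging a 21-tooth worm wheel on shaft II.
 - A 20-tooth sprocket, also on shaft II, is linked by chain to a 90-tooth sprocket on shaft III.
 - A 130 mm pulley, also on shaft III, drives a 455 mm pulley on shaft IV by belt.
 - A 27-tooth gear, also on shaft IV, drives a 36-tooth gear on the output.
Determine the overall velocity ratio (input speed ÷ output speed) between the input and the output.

Each stage contributes driven/driver: worm 21/3 = 7, chain 90/20 = 4.5, belt 455/130 = 3.5, gear mesh 36/27 = 1.3333.
Overall: 7 × 4.5 × 3.5 × 1.3333 = 147.

147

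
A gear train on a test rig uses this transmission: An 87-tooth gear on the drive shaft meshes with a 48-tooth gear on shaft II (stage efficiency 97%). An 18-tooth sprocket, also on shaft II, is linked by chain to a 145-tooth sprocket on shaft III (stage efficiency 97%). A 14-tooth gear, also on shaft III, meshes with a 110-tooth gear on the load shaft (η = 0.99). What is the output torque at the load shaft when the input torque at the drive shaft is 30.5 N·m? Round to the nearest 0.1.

gear mesh 48/87 = 0.55172 → τ = 30.5·0.55172·0.97 = 16.323 N·m
chain 145/18 = 8.0556 → τ = 16.323·8.0556·0.97 = 127.54 N·m
gear mesh 110/14 = 7.8571 → τ = 127.54·7.8571·0.99 = 992.11 N·m

992.1 N·m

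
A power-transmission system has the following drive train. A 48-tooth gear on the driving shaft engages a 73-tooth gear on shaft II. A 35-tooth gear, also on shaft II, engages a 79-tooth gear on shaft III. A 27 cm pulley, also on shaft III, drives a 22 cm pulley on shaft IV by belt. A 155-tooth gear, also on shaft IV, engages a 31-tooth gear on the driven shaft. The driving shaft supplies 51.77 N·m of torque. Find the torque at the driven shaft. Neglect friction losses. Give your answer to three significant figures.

29.0 N·m

gear mesh 73/48 = 1.5208 → τ = 51.77·1.5208 = 78.734 N·m
gear mesh 79/35 = 2.2571 → τ = 78.734·2.2571 = 177.71 N·m
belt 22/27 = 0.81481 → τ = 177.71·0.81481 = 144.8 N·m
gear mesh 31/155 = 0.2 → τ = 144.8·0.2 = 28.961 N·m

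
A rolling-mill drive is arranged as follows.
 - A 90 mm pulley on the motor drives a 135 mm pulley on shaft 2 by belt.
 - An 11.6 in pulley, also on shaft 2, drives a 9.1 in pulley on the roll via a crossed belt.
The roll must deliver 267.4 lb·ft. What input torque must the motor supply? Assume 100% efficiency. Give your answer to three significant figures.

227 lb·ft

Overall ratio R = 1.5 × 0.78448 = 1.1767.
Input torque = output torque / R = 267.4 / 1.1767 = 227.24 lb·ft.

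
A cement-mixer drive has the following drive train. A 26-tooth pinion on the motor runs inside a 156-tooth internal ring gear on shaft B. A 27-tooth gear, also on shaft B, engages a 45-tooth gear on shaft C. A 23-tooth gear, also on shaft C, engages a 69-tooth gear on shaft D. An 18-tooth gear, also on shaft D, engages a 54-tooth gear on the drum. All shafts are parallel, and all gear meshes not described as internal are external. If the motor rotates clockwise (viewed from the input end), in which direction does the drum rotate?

the motor → shaft B: internal mesh, same direction → CW.
shaft B → shaft C: external mesh, 1 reversal → CCW.
shaft C → shaft D: external mesh, 1 reversal → CW.
shaft D → the drum: external mesh, 1 reversal → CCW.
3 reversals in total — an odd number — so the drum turns opposite to the motor.

counterclockwise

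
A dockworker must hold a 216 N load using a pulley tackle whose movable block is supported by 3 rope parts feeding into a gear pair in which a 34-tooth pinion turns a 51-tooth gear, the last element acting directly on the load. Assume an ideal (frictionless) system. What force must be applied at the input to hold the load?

48 N

Block-and-tackle MA = number of supporting rope parts = 3.
Gear pair MA = 51/34 = 1.5.
Combined ideal MA = 3 × 1.5 = 4.5.
Effort = load / MA = 216 / 4.5 = 48 N.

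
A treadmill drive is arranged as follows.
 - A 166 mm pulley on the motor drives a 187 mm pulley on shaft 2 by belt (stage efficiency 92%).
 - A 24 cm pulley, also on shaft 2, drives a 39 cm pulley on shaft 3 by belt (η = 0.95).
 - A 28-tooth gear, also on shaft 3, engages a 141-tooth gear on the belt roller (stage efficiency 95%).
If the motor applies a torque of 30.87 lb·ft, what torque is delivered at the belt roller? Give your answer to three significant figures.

236 lb·ft

belt 187/166 = 1.1265 → τ = 30.87·1.1265·0.92 = 31.993 lb·ft
belt 39/24 = 1.625 → τ = 31.993·1.625·0.95 = 49.39 lb·ft
gear mesh 141/28 = 5.0357 → τ = 49.39·5.0357·0.95 = 236.28 lb·ft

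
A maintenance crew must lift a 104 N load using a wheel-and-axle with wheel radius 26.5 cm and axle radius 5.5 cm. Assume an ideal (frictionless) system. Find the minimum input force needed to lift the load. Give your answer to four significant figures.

21.58 N

Wheel-and-axle MA = R/r = 26.5/5.5 = 4.8182.
Effort = load / MA = 104 / 4.8182 = 21.585 N.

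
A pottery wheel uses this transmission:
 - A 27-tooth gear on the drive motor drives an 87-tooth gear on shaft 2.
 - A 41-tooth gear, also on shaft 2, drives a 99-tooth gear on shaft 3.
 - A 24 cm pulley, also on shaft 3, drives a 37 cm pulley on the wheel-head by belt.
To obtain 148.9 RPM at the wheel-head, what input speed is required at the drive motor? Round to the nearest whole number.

1786 RPM

Overall ratio R = 3.2222 × 2.4146 × 1.5417 = 11.995.
Required input speed = output speed × R = 148.9 × 11.995 = 1786 RPM.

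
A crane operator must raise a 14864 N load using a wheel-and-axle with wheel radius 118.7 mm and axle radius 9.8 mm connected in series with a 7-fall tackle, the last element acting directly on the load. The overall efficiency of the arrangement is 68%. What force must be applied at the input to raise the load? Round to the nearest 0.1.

Wheel-and-axle MA = R/r = 118.7/9.8 = 12.112.
Block-and-tackle MA = number of supporting rope parts = 7.
Combined ideal MA = 12.112 × 7 = 84.786.
Actual MA = 84.786 × 0.68 = 57.654.
Effort = load / actual MA = 14864 / 57.654 = 257.81 N.

257.8 N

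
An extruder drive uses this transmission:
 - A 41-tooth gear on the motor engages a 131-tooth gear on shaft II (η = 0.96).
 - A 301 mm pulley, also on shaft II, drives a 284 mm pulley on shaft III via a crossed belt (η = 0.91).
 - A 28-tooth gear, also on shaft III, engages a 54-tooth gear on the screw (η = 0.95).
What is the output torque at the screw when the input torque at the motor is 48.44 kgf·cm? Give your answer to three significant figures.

234 kgf·cm

gear mesh 131/41 = 3.1951 → τ = 48.44·3.1951·0.96 = 148.58 kgf·cm
belt 284/301 = 0.94352 → τ = 148.58·0.94352·0.91 = 127.57 kgf·cm
gear mesh 54/28 = 1.9286 → τ = 127.57·1.9286·0.95 = 233.73 kgf·cm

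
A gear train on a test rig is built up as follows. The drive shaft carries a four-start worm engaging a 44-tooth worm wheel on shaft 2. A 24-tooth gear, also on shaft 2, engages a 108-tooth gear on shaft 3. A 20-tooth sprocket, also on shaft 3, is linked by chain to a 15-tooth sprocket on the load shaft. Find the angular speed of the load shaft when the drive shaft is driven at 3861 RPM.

the drive shaft → shaft 2 (worm, 44/4): 3861 ÷ 11 = 351 RPM
shaft 2 → shaft 3 (gear mesh, 108/24): 351 ÷ 4.5 = 78 RPM
shaft 3 → the load shaft (chain, 15/20): 78 ÷ 0.75 = 104 RPM

104 RPM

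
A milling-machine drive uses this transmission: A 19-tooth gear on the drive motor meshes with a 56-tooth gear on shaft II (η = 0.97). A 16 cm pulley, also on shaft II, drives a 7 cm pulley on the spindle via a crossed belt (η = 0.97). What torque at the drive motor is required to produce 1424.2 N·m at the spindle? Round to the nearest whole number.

1174 N·m

Overall ratio R = 2.9474 × 0.4375 = 1.2895; overall efficiency η = 0.97 × 0.97 = 0.9409.
Input torque = output torque / (R × η) = 1424.2 / (1.2895 × 0.9409) = 1173.9 N·m.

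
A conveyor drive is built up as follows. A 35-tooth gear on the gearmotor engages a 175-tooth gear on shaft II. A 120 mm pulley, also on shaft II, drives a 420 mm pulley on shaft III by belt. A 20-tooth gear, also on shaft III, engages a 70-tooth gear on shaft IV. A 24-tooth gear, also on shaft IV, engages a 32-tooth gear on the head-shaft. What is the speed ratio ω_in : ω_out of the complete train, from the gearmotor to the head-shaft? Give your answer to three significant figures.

Each stage contributes driven/driver: gear mesh 175/35 = 5, belt 420/120 = 3.5, gear mesh 70/20 = 3.5, gear mesh 32/24 = 1.3333.
Overall: 5 × 3.5 × 3.5 × 1.3333 = 81.667.

81.7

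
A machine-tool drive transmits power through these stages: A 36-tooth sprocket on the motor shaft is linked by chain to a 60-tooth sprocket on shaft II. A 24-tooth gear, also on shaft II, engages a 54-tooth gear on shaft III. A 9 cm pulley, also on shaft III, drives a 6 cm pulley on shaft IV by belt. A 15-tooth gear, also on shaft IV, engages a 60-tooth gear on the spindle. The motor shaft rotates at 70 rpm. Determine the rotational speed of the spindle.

7 rpm

chain 60/36 = 1.6667 → 70/1.6667 = 42 rpm
gear mesh 54/24 = 2.25 → 42/2.25 = 18.667 rpm
belt 6/9 = 0.66667 → 18.667/0.66667 = 28 rpm
gear mesh 60/15 = 4 → 28/4 = 7 rpm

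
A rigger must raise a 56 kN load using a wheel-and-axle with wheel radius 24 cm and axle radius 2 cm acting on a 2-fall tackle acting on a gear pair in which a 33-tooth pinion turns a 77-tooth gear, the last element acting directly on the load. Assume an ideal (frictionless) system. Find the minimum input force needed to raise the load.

Wheel-and-axle MA = R/r = 24/2 = 12.
Block-and-tackle MA = number of supporting rope parts = 2.
Gear pair MA = 77/33 = 2.3333.
Combined ideal MA = 12 × 2 × 2.3333 = 56.
Effort = load / MA = 56 / 56 = 1 kN.

1 kN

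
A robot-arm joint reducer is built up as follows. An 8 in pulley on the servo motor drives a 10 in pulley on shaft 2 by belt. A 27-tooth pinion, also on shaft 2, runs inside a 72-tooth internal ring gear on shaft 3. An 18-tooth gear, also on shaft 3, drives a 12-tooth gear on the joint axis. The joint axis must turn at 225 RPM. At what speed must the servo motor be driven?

Overall ratio R = 1.25 × 2.6667 × 0.66667 = 2.2222.
Required input speed = output speed × R = 225 × 2.2222 = 500 RPM.

500 RPM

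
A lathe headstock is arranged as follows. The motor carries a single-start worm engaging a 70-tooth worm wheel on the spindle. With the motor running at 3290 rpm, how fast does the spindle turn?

47 rpm

Worm: ratio = 70/1 = 70, so the spindle turns at 3290 / 70 = 47 rpm.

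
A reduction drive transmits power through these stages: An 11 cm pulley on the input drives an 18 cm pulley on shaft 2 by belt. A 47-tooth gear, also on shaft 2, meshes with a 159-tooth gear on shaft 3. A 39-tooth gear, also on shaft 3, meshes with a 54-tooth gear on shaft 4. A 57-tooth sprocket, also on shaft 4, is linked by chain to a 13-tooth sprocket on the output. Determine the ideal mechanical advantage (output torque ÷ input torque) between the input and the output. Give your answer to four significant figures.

Each stage contributes driven/driver: belt 18/11 = 1.6364, gear mesh 159/47 = 3.383, gear mesh 54/39 = 1.3846, chain 13/57 = 0.22807.
Overall: 1.6364 × 3.383 × 1.3846 × 0.22807 = 1.7481.

1.748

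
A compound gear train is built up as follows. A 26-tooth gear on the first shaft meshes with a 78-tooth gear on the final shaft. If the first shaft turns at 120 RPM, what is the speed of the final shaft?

the first shaft → the final shaft (gear mesh, 78/26): 120 ÷ 3 = 40 RPM

40 RPM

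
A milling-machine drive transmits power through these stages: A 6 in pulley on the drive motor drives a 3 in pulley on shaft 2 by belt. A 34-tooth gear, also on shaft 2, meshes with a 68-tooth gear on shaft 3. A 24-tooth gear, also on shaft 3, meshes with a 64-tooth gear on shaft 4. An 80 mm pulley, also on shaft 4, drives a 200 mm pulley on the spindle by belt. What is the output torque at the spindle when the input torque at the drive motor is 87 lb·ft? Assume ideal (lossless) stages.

580 lb·ft

After the belt (3/6): 87 × 0.5 = 43.5 lb·ft
After the gear mesh (68/34): 43.5 × 2 = 87 lb·ft
After the gear mesh (64/24): 87 × 2.6667 = 232 lb·ft
After the belt (200/80): 232 × 2.5 = 580 lb·ft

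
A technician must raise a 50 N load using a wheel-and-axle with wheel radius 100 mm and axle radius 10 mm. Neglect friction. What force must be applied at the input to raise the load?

5 N

Wheel-and-axle MA = R/r = 100/10 = 10.
Effort = load / MA = 50 / 10 = 5 N.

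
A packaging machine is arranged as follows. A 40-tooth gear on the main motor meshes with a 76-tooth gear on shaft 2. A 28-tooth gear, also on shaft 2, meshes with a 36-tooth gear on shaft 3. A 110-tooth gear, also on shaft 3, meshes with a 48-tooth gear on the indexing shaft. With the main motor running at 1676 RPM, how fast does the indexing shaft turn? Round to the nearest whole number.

1572 RPM

Gear mesh: ratio = 76/40 = 1.9, so shaft 2 turns at 1676 / 1.9 = 882.11 RPM.
Gear mesh: ratio = 36/28 = 1.2857, so shaft 3 turns at 882.11 / 1.2857 = 686.08 RPM.
Gear mesh: ratio = 48/110 = 0.43636, so the indexing shaft turns at 686.08 / 0.43636 = 1572.3 RPM.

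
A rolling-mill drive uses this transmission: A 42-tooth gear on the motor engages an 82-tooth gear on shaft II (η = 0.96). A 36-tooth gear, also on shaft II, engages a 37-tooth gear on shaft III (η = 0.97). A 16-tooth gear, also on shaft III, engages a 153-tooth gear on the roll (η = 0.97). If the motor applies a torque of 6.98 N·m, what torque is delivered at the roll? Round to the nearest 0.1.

121.0 N·m

After the gear mesh (82/42): 6.98 × 1.9524 × 0.96 = 13.083 N·m
After the gear mesh (37/36): 13.083 × 1.0278 × 0.97 = 13.043 N·m
After the gear mesh (153/16): 13.043 × 9.5625 × 0.97 = 120.98 N·m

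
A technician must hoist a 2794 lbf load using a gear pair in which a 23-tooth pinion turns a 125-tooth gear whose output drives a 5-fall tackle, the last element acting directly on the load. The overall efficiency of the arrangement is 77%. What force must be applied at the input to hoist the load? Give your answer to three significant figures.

134 lbf

Gear pair MA = 125/23 = 5.4348.
Block-and-tackle MA = number of supporting rope parts = 5.
Combined ideal MA = 5.4348 × 5 = 27.174.
Actual MA = 27.174 × 0.77 = 20.924.
Effort = load / actual MA = 2794 / 20.924 = 133.53 lbf.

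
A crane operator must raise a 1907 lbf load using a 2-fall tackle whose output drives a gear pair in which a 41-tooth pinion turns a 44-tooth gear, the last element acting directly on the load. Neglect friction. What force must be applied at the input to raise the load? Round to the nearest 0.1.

Block-and-tackle MA = number of supporting rope parts = 2.
Gear pair MA = 44/41 = 1.0732.
Combined ideal MA = 2 × 1.0732 = 2.1463.
Effort = load / MA = 1907 / 2.1463 = 888.49 lbf.

888.5 lbf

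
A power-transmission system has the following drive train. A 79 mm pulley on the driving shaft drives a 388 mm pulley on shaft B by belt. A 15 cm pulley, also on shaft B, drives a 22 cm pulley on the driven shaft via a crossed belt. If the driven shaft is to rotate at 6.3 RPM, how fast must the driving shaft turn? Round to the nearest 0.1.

45.4 RPM

Overall ratio R = 4.9114 × 1.4667 = 7.2034.
Required input speed = output speed × R = 6.3 × 7.2034 = 45.381 RPM.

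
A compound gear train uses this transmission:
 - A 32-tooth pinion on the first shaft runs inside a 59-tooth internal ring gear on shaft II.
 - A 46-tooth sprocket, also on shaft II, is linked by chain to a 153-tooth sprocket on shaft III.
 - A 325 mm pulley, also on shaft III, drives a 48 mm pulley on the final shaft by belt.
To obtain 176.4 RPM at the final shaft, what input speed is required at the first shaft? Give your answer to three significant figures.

160 RPM

Overall ratio R = 1.8438 × 3.3261 × 0.14769 = 0.90572.
Required input speed = output speed × R = 176.4 × 0.90572 = 159.77 RPM.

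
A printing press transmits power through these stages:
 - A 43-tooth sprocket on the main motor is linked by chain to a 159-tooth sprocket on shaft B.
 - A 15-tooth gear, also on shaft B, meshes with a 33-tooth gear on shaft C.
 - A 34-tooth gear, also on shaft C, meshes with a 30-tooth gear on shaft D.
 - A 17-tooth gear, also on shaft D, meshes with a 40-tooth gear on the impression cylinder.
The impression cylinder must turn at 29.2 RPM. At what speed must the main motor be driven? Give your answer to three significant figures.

Overall ratio R = 3.6977 × 2.2 × 0.88235 × 2.3529 = 16.889.
Required input speed = output speed × R = 29.2 × 16.889 = 493.16 RPM.

493 RPM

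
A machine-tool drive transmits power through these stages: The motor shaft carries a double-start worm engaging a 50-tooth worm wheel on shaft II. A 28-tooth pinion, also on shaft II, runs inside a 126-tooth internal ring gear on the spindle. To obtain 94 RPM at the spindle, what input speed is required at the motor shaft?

10575 RPM

Overall ratio R = 25 × 4.5 = 112.5.
Required input speed = output speed × R = 94 × 112.5 = 10575 RPM.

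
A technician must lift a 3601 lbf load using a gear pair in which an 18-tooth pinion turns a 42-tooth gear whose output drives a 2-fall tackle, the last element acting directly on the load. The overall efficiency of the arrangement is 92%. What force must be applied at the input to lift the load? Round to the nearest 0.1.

838.7 lbf

Gear pair MA = 42/18 = 2.3333.
Block-and-tackle MA = number of supporting rope parts = 2.
Combined ideal MA = 2.3333 × 2 = 4.6667.
Actual MA = 4.6667 × 0.92 = 4.2933.
Effort = load / actual MA = 3601 / 4.2933 = 838.74 lbf.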